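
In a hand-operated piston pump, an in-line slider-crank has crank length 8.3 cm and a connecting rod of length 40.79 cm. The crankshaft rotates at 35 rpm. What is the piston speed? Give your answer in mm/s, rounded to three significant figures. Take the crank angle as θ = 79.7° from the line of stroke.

310

ω = 2π·35/60 = 3.665 rad/s
For an in-line slider-crank, x = r cosθ + √(L² − r² sin²θ), so v = −rω sinθ·[1 + r cosθ/√(L² − r² sin²θ)].
With r = 0.083 m, L = 0.4079 m, θ = 79.7°: √(L² − r² sin²θ) = 0.39964 m.
v = −0.083·3.665·0.98389·[1 + 0.083·0.17880/0.39964] = -0.31042 m/s.
|v| = 0.31042 m/s = 310.42 mm/s.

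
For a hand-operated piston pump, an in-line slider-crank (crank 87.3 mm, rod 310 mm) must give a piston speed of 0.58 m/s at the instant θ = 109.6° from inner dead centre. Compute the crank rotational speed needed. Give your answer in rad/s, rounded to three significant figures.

7.82

For an in-line slider-crank, |v_piston| = rω|sinθ|·[1 + r cosθ/√(L² − r² sin²θ)].
With r = 0.0873 m, L = 0.31 m, θ = 109.6°: the bracketed kinematic factor |dx/dθ| = 0.074184 m.
ω = v/|dx/dθ| = 0.58/0.074184 = 7.8184 rad/s.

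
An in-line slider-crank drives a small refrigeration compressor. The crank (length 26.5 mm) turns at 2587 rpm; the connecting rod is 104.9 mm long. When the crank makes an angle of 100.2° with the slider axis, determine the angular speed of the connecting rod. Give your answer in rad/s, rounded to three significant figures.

12.5

ω = 270.9 rad/s (converted from 2587 rpm).
The rod makes angle φ with the slider axis where L sinφ = r sinθ; differentiating, L cosφ·φ̇ = r ω cosθ.
L cosφ = √(L² − r² sin²θ) = 0.10161 m.
|ω_rod| = r ω |cosθ| / √(L² − r² sin²θ) = 0.0265·270.9·0.17708/0.10161 = 12.512 rad/s.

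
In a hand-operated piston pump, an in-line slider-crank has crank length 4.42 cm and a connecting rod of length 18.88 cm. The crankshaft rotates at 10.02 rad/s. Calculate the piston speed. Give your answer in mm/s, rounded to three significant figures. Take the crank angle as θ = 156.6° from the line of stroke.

ω = 10.02 rad/s
For an in-line slider-crank, x = r cosθ + √(L² − r² sin²θ), so v = −rω sinθ·[1 + r cosθ/√(L² − r² sin²θ)].
With r = 0.0442 m, L = 0.1888 m, θ = 156.6°: √(L² − r² sin²θ) = 0.18798 m.
v = −0.0442·10.02·0.39715·[1 + 0.0442·-0.91775/0.18798] = -0.13793 m/s.
|v| = 0.13793 m/s = 137.93 mm/s.

138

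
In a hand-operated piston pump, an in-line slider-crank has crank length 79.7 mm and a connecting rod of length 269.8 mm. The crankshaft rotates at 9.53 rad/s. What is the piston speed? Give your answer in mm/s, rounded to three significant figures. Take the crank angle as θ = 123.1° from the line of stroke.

530

ω = 9.53 rad/s
For an in-line slider-crank, x = r cosθ + √(L² − r² sin²θ), so v = −rω sinθ·[1 + r cosθ/√(L² − r² sin²θ)].
With r = 0.0797 m, L = 0.2698 m, θ = 123.1°: √(L² − r² sin²θ) = 0.26141 m.
v = −0.0797·9.53·0.83772·[1 + 0.0797·-0.54610/0.26141] = -0.53034 m/s.
|v| = 0.53034 m/s = 530.34 mm/s.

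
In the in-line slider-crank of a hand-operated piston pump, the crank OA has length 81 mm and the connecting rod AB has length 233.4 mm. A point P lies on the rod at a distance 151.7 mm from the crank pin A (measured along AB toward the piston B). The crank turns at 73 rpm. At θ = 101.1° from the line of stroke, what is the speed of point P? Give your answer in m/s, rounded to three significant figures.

0.581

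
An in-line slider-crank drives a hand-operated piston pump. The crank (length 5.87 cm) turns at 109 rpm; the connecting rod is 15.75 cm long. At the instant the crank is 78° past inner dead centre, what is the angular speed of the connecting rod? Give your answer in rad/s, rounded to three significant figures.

0.950

ω = 11.41 rad/s (converted from 109 rpm).
The rod makes angle φ with the slider axis where L sinφ = r sinθ; differentiating, L cosφ·φ̇ = r ω cosθ.
L cosφ = √(L² − r² sin²θ) = 0.14666 m.
|ω_rod| = r ω |cosθ| / √(L² − r² sin²θ) = 0.0587·11.41·0.20791/0.14666 = 0.94985 rad/s.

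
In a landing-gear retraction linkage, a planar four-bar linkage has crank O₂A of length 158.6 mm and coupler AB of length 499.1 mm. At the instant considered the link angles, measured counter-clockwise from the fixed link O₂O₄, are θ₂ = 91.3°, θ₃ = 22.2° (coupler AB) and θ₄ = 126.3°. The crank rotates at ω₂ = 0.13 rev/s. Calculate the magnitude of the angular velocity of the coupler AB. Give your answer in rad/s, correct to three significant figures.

0.154

ω₂ = 0.8168 rad/s (from 0.13 rev/s).
Differentiating the loop-closure r₂e^{iθ₂}+r₃e^{iθ₃}=r₁+r₄e^{iθ₄} gives r₂ω₂e^{iθ₂}+r₃ω₃e^{iθ₃}=r₄ω₄e^{iθ₄}.
Eliminating the other unknown: ω₃ = r₂ω₂ sin(θ₄−θ₂) / [r₃ sin(θ₃−θ₄)].
Numerator sine = +0.57358; denominator sine = -0.96987.
Result = 0.1586·0.8168·(+0.57358) / (0.4991·(-0.96987)) = -0.1535 rad/s; magnitude 0.1535 rad/s.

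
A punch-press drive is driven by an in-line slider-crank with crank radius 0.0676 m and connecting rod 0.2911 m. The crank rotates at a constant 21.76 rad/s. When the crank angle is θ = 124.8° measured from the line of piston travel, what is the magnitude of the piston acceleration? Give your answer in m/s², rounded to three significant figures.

20.8

ω = 21.76 rad/s
x(θ) = r cosθ + √(L² − r² sin²θ); with ω constant, a = ω²·d²x/dθ².
d²x/dθ² = −r cosθ − r²(cos2θ)/√u − r⁴ sin²2θ/(4u^{3/2}),  u = L² − r² sin²θ = 0.0816579 m².
Substituting r = 0.0676 m, L = 0.2911 m, θ = 124.8°: d²x/dθ² = +0.043958 m.
a = ω²·d²x/dθ² = (21.76)²·(+0.043958) = +20.814 m/s²;  |a| = 20.814 m/s².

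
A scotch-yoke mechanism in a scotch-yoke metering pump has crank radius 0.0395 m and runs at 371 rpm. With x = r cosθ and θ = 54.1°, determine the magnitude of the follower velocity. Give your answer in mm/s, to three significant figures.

ω = 38.85 rad/s (from 371 rpm).
x = r cosθ ⇒ ẋ = −rω sinθ.
|v| = rω|sinθ| = 0.0395·38.85·|sin 54.1°| = 1.2431 m/s = 1243.1 mm/s.

1240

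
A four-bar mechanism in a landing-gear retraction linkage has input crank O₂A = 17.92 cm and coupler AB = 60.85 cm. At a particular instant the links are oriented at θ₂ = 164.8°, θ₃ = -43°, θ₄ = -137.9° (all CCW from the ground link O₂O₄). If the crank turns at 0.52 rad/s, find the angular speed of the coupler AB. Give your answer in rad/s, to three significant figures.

ω₂ = 0.52 rad/s
Differentiating the loop-closure r₂e^{iθ₂}+r₃e^{iθ₃}=r₁+r₄e^{iθ₄} gives r₂ω₂e^{iθ₂}+r₃ω₃e^{iθ₃}=r₄ω₄e^{iθ₄}.
Eliminating the other unknown: ω₃ = r₂ω₂ sin(θ₄−θ₂) / [r₃ sin(θ₃−θ₄)].
Numerator sine = +0.84151; denominator sine = +0.99635.
Result = 0.1792·0.52·(+0.84151) / (0.6085·(+0.99635)) = +0.12934 rad/s; magnitude 0.12934 rad/s.

0.129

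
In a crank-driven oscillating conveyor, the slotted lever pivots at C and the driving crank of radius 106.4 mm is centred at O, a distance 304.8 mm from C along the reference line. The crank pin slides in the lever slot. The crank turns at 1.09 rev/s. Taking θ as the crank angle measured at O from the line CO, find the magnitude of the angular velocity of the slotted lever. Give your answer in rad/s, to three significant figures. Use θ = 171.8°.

ω = 6.849 rad/s (from 1.09 rev/s).
Crank pin A relative to C: A = (d + r cosθ, r sinθ); lever angle φ = atan2(r sinθ, d + r cosθ).
Differentiating tanφ: φ̇ = rω(d cosθ + r)/(d² + r² + 2dr cosθ).
d² + r² + 2dr cosθ = |CA|² = 0.0400257 m²;  d cosθ + r = -0.19528 m.
|ω_lever| = |0.1064·6.849·-0.19528| / 0.0400257 = 3.5553 rad/s.

3.56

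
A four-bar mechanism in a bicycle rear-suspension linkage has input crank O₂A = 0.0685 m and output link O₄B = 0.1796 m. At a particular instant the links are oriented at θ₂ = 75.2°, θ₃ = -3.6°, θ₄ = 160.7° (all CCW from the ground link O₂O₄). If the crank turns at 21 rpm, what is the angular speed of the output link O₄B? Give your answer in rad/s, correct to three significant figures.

ω₂ = 2.199 rad/s (from 21 rpm).
Differentiating the loop-closure r₂e^{iθ₂}+r₃e^{iθ₃}=r₁+r₄e^{iθ₄} gives r₂ω₂e^{iθ₂}+r₃ω₃e^{iθ₃}=r₄ω₄e^{iθ₄}.
Eliminating the other unknown: ω₄ = r₂ω₂ sin(θ₂−θ₃) / [r₄ sin(θ₄−θ₃)].
Numerator sine = +0.98096; denominator sine = +0.27060.
Result = 0.0685·2.199·(+0.98096) / (0.1796·(+0.27060)) = +3.0406 rad/s; magnitude 3.0406 rad/s.

3.04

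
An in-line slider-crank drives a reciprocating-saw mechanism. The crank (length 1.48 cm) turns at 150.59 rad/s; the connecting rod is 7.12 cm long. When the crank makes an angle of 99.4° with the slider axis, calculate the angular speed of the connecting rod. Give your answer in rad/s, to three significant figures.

5.22

ω = 150.6 rad/s
The rod makes angle φ with the slider axis where L sinφ = r sinθ; differentiating, L cosφ·φ̇ = r ω cosθ.
L cosφ = √(L² − r² sin²θ) = 0.069687 m.
|ω_rod| = r ω |cosθ| / √(L² − r² sin²θ) = 0.0148·150.6·0.16333/0.069687 = 5.2235 rad/s.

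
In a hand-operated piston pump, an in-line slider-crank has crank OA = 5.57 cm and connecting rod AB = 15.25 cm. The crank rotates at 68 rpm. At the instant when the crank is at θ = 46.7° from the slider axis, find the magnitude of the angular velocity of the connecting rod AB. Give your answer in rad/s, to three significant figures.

1.85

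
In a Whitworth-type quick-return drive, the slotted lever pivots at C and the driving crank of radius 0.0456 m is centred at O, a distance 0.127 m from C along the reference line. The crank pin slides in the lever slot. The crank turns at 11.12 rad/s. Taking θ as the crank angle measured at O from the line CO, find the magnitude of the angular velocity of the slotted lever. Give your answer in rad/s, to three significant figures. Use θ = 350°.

ω = 11.12 rad/s
Crank pin A relative to C: A = (d + r cosθ, r sinθ); lever angle φ = atan2(r sinθ, d + r cosθ).
Differentiating tanφ: φ̇ = rω(d cosθ + r)/(d² + r² + 2dr cosθ).
d² + r² + 2dr cosθ = |CA|² = 0.0296148 m²;  d cosθ + r = +0.17067 m.
|ω_lever| = |0.0456·11.12·+0.17067| / 0.0296148 = 2.9223 rad/s.

2.92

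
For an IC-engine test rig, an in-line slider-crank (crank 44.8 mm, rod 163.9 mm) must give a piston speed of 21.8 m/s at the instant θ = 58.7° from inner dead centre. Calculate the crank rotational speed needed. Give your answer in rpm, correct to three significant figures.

4750

For an in-line slider-crank, |v_piston| = rω|sinθ|·[1 + r cosθ/√(L² − r² sin²θ)].
With r = 0.0448 m, L = 0.1639 m, θ = 58.7°: the bracketed kinematic factor |dx/dθ| = 0.04387 m.
ω = v/|dx/dθ| = 21.8/0.04387 = 496.92 rad/s.
N = 60ω/(2π) = 4745.2 rpm.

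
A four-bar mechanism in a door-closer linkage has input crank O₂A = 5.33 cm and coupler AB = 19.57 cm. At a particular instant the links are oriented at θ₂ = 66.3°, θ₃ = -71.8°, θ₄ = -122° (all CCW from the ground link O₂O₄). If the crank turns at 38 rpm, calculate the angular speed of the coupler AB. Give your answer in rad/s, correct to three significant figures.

ω₂ = 3.979 rad/s (from 38 rpm).
Differentiating the loop-closure r₂e^{iθ₂}+r₃e^{iθ₃}=r₁+r₄e^{iθ₄} gives r₂ω₂e^{iθ₂}+r₃ω₃e^{iθ₃}=r₄ω₄e^{iθ₄}.
Eliminating the other unknown: ω₃ = r₂ω₂ sin(θ₄−θ₂) / [r₃ sin(θ₃−θ₄)].
Numerator sine = +0.14436; denominator sine = +0.76828.
Result = 0.0533·3.979·(+0.14436) / (0.1957·(+0.76828)) = +0.20364 rad/s; magnitude 0.20364 rad/s.

0.204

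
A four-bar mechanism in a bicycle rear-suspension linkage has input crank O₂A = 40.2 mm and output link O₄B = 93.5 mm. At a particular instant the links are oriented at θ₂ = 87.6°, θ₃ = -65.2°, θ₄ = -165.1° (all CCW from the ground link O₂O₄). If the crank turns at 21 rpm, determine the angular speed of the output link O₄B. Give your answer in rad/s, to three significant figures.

0.439

ω₂ = 2.199 rad/s (from 21 rpm).
Differentiating the loop-closure r₂e^{iθ₂}+r₃e^{iθ₃}=r₁+r₄e^{iθ₄} gives r₂ω₂e^{iθ₂}+r₃ω₃e^{iθ₃}=r₄ω₄e^{iθ₄}.
Eliminating the other unknown: ω₄ = r₂ω₂ sin(θ₂−θ₃) / [r₄ sin(θ₄−θ₃)].
Numerator sine = +0.45710; denominator sine = -0.98511.
Result = 0.0402·2.199·(+0.45710) / (0.0935·(-0.98511)) = -0.43872 rad/s; magnitude 0.43872 rad/s.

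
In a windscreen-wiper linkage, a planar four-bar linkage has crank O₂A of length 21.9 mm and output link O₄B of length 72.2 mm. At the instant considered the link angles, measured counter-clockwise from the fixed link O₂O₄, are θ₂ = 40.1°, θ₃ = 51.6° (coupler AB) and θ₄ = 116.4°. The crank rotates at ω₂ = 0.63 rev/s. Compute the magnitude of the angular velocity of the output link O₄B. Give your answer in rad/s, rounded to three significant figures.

0.265

ω₂ = 3.958 rad/s (from 0.63 rev/s).
Differentiating the loop-closure r₂e^{iθ₂}+r₃e^{iθ₃}=r₁+r₄e^{iθ₄} gives r₂ω₂e^{iθ₂}+r₃ω₃e^{iθ₃}=r₄ω₄e^{iθ₄}.
Eliminating the other unknown: ω₄ = r₂ω₂ sin(θ₂−θ₃) / [r₄ sin(θ₄−θ₃)].
Numerator sine = -0.19937; denominator sine = +0.90483.
Result = 0.0219·3.958·(-0.19937) / (0.0722·(+0.90483)) = -0.26456 rad/s; magnitude 0.26456 rad/s.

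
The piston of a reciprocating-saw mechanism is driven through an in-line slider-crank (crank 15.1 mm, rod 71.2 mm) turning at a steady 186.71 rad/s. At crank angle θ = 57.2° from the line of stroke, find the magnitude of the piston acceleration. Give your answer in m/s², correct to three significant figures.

239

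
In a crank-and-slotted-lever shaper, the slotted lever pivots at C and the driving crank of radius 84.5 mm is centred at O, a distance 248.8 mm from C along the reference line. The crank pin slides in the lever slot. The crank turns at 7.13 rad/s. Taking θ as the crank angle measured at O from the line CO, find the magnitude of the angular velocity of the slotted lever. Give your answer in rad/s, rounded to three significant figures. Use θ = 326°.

1.69

ω = 7.13 rad/s
Crank pin A relative to C: A = (d + r cosθ, r sinθ); lever angle φ = atan2(r sinθ, d + r cosθ).
Differentiating tanφ: φ̇ = rω(d cosθ + r)/(d² + r² + 2dr cosθ).
d² + r² + 2dr cosθ = |CA|² = 0.1039 m²;  d cosθ + r = +0.29076 m.
|ω_lever| = |0.0845·7.13·+0.29076| / 0.1039 = 1.6861 rad/s.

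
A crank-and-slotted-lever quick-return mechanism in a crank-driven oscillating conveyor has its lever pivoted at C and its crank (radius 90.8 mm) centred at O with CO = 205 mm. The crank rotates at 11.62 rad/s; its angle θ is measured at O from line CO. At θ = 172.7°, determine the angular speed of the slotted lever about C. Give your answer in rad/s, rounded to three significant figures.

8.90

ω = 11.62 rad/s
Crank pin A relative to C: A = (d + r cosθ, r sinθ); lever angle φ = atan2(r sinθ, d + r cosθ).
Differentiating tanφ: φ̇ = rω(d cosθ + r)/(d² + r² + 2dr cosθ).
d² + r² + 2dr cosθ = |CA|² = 0.0133434 m²;  d cosθ + r = -0.11254 m.
|ω_lever| = |0.0908·11.62·-0.11254| / 0.0133434 = 8.8987 rad/s.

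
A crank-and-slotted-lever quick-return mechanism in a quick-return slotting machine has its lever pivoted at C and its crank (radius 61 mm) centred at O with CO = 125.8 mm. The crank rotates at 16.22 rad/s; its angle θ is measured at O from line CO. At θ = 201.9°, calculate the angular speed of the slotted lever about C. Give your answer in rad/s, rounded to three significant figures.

10.4

ω = 16.22 rad/s
Crank pin A relative to C: A = (d + r cosθ, r sinθ); lever angle φ = atan2(r sinθ, d + r cosθ).
Differentiating tanφ: φ̇ = rω(d cosθ + r)/(d² + r² + 2dr cosθ).
d² + r² + 2dr cosθ = |CA|² = 0.00530658 m²;  d cosθ + r = -0.055722 m.
|ω_lever| = |0.061·16.22·-0.055722| / 0.00530658 = 10.389 rad/s.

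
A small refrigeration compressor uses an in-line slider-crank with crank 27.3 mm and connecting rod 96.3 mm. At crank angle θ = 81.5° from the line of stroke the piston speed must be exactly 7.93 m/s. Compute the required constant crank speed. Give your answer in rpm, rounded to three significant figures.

2690

For an in-line slider-crank, |v_piston| = rω|sinθ|·[1 + r cosθ/√(L² − r² sin²θ)].
With r = 0.0273 m, L = 0.0963 m, θ = 81.5°: the bracketed kinematic factor |dx/dθ| = 0.028179 m.
ω = v/|dx/dθ| = 7.93/0.028179 = 281.42 rad/s.
N = 60ω/(2π) = 2687.3 rpm.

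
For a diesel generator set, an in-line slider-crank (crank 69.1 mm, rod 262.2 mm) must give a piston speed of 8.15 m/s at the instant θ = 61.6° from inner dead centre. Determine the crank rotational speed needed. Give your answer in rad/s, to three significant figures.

For an in-line slider-crank, |v_piston| = rω|sinθ|·[1 + r cosθ/√(L² − r² sin²θ)].
With r = 0.0691 m, L = 0.2622 m, θ = 61.6°: the bracketed kinematic factor |dx/dθ| = 0.068616 m.
ω = v/|dx/dθ| = 8.15/0.068616 = 118.78 rad/s.

119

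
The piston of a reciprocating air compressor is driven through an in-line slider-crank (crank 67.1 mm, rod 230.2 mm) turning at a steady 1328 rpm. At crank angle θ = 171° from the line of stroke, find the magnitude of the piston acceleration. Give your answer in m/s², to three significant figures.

921

ω = 2π·1328/60 = 139.1 rad/s
x(θ) = r cosθ + √(L² − r² sin²θ); with ω constant, a = ω²·d²x/dθ².
d²x/dθ² = −r cosθ − r²(cos2θ)/√u − r⁴ sin²2θ/(4u^{3/2}),  u = L² − r² sin²θ = 0.0528819 m².
Substituting r = 0.0671 m, L = 0.2302 m, θ = 171°: d²x/dθ² = +0.047613 m.
a = ω²·d²x/dθ² = (139.1)²·(+0.047613) = +920.83 m/s²;  |a| = 920.83 m/s².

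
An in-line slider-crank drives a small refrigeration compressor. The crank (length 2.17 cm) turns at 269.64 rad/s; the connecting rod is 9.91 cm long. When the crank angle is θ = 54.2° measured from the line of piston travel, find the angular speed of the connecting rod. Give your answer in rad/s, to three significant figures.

ω = 269.6 rad/s
The rod makes angle φ with the slider axis where L sinφ = r sinθ; differentiating, L cosφ·φ̇ = r ω cosθ.
L cosφ = √(L² − r² sin²θ) = 0.097525 m.
|ω_rod| = r ω |cosθ| / √(L² − r² sin²θ) = 0.0217·269.6·0.58496/0.097525 = 35.096 rad/s.

35.1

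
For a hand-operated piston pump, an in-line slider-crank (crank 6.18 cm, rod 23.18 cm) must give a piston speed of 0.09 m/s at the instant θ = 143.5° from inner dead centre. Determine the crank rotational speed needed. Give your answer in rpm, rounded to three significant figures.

29.9

For an in-line slider-crank, |v_piston| = rω|sinθ|·[1 + r cosθ/√(L² − r² sin²θ)].
With r = 0.0618 m, L = 0.2318 m, θ = 143.5°: the bracketed kinematic factor |dx/dθ| = 0.028781 m.
ω = v/|dx/dθ| = 0.09/0.028781 = 3.1271 rad/s.
N = 60ω/(2π) = 29.861 rpm.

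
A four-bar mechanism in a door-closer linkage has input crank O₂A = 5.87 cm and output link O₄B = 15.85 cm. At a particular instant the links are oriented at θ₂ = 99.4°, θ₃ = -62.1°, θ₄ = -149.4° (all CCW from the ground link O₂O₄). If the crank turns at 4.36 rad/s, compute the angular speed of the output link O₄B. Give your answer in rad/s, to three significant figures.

0.513

ω₂ = 4.36 rad/s
Differentiating the loop-closure r₂e^{iθ₂}+r₃e^{iθ₃}=r₁+r₄e^{iθ₄} gives r₂ω₂e^{iθ₂}+r₃ω₃e^{iθ₃}=r₄ω₄e^{iθ₄}.
Eliminating the other unknown: ω₄ = r₂ω₂ sin(θ₂−θ₃) / [r₄ sin(θ₄−θ₃)].
Numerator sine = +0.31730; denominator sine = -0.99889.
Result = 0.0587·4.36·(+0.31730) / (0.1585·(-0.99889)) = -0.51293 rad/s; magnitude 0.51293 rad/s.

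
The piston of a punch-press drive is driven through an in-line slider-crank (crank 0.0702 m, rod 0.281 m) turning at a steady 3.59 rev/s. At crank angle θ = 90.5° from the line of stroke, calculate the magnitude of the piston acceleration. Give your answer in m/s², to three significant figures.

ω = 2π·3.59 = 22.56 rad/s
x(θ) = r cosθ + √(L² − r² sin²θ); with ω constant, a = ω²·d²x/dθ².
d²x/dθ² = −r cosθ − r²(cos2θ)/√u − r⁴ sin²2θ/(4u^{3/2}),  u = L² − r² sin²θ = 0.0740333 m².
Substituting r = 0.0702 m, L = 0.281 m, θ = 90.5°: d²x/dθ² = +0.018722 m.
a = ω²·d²x/dθ² = (22.56)²·(+0.018722) = +9.5255 m/s²;  |a| = 9.5255 m/s².

9.53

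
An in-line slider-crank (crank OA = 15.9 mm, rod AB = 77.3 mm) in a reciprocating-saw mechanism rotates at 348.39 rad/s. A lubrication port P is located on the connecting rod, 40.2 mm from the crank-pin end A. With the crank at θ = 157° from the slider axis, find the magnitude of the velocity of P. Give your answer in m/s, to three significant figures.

3.13

ω = 348.4 rad/s.  Crank-pin speed |V_A| = rω = 5.5394 m/s, perpendicular to OA.
Rod angle: sinφ = −(r/L) sinθ ⇒ φ = -4.610°; ω_rod = −rω cosθ/√(L²−r²sin²θ) = +66.178 rad/s.
V_P = V_A + ω_rod × AP, with AP = 0.0402 m along the rod.
Components: V_Px = −rω sinθ − a·ω_rod·sinφ = -1.9506 m/s;  V_Py = rω cosθ + a·ω_rod·cosφ = -2.4473 m/s.
|V_P| = √(V_Px² + V_Py²) = 3.1295 m/s.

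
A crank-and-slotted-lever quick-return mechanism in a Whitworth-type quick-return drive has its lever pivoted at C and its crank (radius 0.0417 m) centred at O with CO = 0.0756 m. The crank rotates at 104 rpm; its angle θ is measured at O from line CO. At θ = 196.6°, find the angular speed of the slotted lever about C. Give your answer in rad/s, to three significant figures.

9.89

ω = 10.89 rad/s (from 104 rpm).
Crank pin A relative to C: A = (d + r cosθ, r sinθ); lever angle φ = atan2(r sinθ, d + r cosθ).
Differentiating tanφ: φ̇ = rω(d cosθ + r)/(d² + r² + 2dr cosθ).
d² + r² + 2dr cosθ = |CA|² = 0.00141199 m²;  d cosθ + r = -0.030749 m.
|ω_lever| = |0.0417·10.89·-0.030749| / 0.00141199 = 9.8901 rad/s.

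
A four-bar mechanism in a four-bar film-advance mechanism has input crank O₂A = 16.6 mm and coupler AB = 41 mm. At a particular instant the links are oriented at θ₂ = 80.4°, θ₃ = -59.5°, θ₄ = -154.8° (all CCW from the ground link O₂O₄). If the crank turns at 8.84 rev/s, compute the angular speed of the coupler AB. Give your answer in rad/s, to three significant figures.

18.5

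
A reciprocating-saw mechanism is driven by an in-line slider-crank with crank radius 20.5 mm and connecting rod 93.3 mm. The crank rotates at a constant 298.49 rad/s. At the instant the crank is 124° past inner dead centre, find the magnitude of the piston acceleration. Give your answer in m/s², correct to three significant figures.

1170

ω = 298.5 rad/s
x(θ) = r cosθ + √(L² − r² sin²θ); with ω constant, a = ω²·d²x/dθ².
d²x/dθ² = −r cosθ − r²(cos2θ)/√u − r⁴ sin²2θ/(4u^{3/2}),  u = L² − r² sin²θ = 0.00841605 m².
Substituting r = 0.0205 m, L = 0.0933 m, θ = 124°: d²x/dθ² = +0.01313 m.
a = ω²·d²x/dθ² = (298.5)²·(+0.01313) = +1169.9 m/s²;  |a| = 1169.9 m/s².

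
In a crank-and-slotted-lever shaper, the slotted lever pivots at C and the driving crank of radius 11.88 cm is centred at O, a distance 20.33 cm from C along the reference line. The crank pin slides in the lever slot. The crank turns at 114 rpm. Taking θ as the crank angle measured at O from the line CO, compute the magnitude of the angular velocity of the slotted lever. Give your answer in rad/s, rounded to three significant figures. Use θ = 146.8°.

4.84

ω = 11.94 rad/s (from 114 rpm).
Crank pin A relative to C: A = (d + r cosθ, r sinθ); lever angle φ = atan2(r sinθ, d + r cosθ).
Differentiating tanφ: φ̇ = rω(d cosθ + r)/(d² + r² + 2dr cosθ).
d² + r² + 2dr cosθ = |CA|² = 0.0150252 m²;  d cosθ + r = -0.051314 m.
|ω_lever| = |0.1188·11.94·-0.051314| / 0.0150252 = 4.8436 rad/s.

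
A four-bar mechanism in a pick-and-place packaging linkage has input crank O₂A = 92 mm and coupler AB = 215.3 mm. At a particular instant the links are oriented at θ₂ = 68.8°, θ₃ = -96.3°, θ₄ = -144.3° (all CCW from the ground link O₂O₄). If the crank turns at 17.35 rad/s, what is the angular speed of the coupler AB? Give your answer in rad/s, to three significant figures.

ω₂ = 17.35 rad/s
Differentiating the loop-closure r₂e^{iθ₂}+r₃e^{iθ₃}=r₁+r₄e^{iθ₄} gives r₂ω₂e^{iθ₂}+r₃ω₃e^{iθ₃}=r₄ω₄e^{iθ₄}.
Eliminating the other unknown: ω₃ = r₂ω₂ sin(θ₄−θ₂) / [r₃ sin(θ₃−θ₄)].
Numerator sine = +0.54610; denominator sine = +0.74314.
Result = 0.092·17.35·(+0.54610) / (0.2153·(+0.74314)) = +5.4481 rad/s; magnitude 5.4481 rad/s.

5.45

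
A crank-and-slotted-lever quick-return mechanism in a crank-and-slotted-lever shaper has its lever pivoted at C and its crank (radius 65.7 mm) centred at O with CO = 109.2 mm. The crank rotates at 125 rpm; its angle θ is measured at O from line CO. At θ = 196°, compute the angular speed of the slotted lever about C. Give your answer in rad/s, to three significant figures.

13.8

ω = 13.09 rad/s (from 125 rpm).
Crank pin A relative to C: A = (d + r cosθ, r sinθ); lever angle φ = atan2(r sinθ, d + r cosθ).
Differentiating tanφ: φ̇ = rω(d cosθ + r)/(d² + r² + 2dr cosθ).
d² + r² + 2dr cosθ = |CA|² = 0.0024481 m²;  d cosθ + r = -0.03927 m.
|ω_lever| = |0.0657·13.09·-0.03927| / 0.0024481 = 13.795 rad/s.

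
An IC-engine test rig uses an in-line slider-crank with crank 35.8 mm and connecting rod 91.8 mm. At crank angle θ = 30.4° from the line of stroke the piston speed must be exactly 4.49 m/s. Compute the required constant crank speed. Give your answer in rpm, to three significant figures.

For an in-line slider-crank, |v_piston| = rω|sinθ|·[1 + r cosθ/√(L² − r² sin²θ)].
With r = 0.0358 m, L = 0.0918 m, θ = 30.4°: the bracketed kinematic factor |dx/dθ| = 0.024332 m.
ω = v/|dx/dθ| = 4.49/0.024332 = 184.53 rad/s.
N = 60ω/(2π) = 1762.2 rpm.

1760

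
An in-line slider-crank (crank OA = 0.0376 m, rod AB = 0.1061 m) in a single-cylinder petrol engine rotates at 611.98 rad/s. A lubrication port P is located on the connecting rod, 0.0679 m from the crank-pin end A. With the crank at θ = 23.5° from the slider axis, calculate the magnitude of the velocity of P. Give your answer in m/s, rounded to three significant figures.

13.5

ω = 612 rad/s.  Crank-pin speed |V_A| = rω = 23.01 m/s, perpendicular to OA.
Rod angle: sinφ = −(r/L) sinθ ⇒ φ = -8.124°; ω_rod = −rω cosθ/√(L²−r²sin²θ) = -200.9 rad/s.
V_P = V_A + ω_rod × AP, with AP = 0.0679 m along the rod.
Components: V_Px = −rω sinθ − a·ω_rod·sinφ = -11.103 m/s;  V_Py = rω cosθ + a·ω_rod·cosφ = +7.5975 m/s.
|V_P| = √(V_Px² + V_Py²) = 13.454 m/s.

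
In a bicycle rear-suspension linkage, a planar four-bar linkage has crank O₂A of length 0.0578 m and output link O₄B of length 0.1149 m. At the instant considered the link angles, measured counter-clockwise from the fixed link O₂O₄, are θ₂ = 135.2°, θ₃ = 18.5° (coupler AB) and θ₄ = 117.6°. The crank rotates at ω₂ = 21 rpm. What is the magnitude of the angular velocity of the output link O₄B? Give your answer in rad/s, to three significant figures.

ω₂ = 2.199 rad/s (from 21 rpm).
Differentiating the loop-closure r₂e^{iθ₂}+r₃e^{iθ₃}=r₁+r₄e^{iθ₄} gives r₂ω₂e^{iθ₂}+r₃ω₃e^{iθ₃}=r₄ω₄e^{iθ₄}.
Eliminating the other unknown: ω₄ = r₂ω₂ sin(θ₂−θ₃) / [r₄ sin(θ₄−θ₃)].
Numerator sine = +0.89337; denominator sine = +0.98741.
Result = 0.0578·2.199·(+0.89337) / (0.1149·(+0.98741)) = +1.0009 rad/s; magnitude 1.0009 rad/s.

1.00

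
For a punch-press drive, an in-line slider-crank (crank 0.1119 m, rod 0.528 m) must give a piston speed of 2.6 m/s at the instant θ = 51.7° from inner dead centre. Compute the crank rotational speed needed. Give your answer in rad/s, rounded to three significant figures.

26.1

For an in-line slider-crank, |v_piston| = rω|sinθ|·[1 + r cosθ/√(L² − r² sin²θ)].
With r = 0.1119 m, L = 0.528 m, θ = 51.7°: the bracketed kinematic factor |dx/dθ| = 0.099514 m.
ω = v/|dx/dθ| = 2.6/0.099514 = 26.127 rad/s.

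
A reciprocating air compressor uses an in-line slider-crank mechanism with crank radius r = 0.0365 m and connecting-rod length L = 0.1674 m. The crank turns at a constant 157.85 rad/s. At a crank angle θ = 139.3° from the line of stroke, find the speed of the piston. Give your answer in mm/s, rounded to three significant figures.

ω = 157.8 rad/s
For an in-line slider-crank, x = r cosθ + √(L² − r² sin²θ), so v = −rω sinθ·[1 + r cosθ/√(L² − r² sin²θ)].
With r = 0.0365 m, L = 0.1674 m, θ = 139.3°: √(L² − r² sin²θ) = 0.1657 m.
v = −0.0365·157.8·0.65210·[1 + 0.0365·-0.75813/0.1657] = -3.1296 m/s.
|v| = 3.1296 m/s = 3129.6 mm/s.

3130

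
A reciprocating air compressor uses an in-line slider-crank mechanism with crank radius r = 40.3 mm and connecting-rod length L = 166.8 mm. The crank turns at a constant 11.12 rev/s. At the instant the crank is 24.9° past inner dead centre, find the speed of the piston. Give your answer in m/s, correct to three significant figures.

1.45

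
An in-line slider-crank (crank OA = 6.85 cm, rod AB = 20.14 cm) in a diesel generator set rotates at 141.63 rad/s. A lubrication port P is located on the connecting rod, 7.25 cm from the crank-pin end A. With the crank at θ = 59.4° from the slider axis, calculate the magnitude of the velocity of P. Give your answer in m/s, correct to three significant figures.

9.44

ω = 141.6 rad/s.  Crank-pin speed |V_A| = rω = 9.7017 m/s, perpendicular to OA.
Rod angle: sinφ = −(r/L) sinθ ⇒ φ = -17.023°; ω_rod = −rω cosθ/√(L²−r²sin²θ) = -25.645 rad/s.
V_P = V_A + ω_rod × AP, with AP = 0.0725 m along the rod.
Components: V_Px = −rω sinθ − a·ω_rod·sinφ = -8.8949 m/s;  V_Py = rω cosθ + a·ω_rod·cosφ = +3.1608 m/s.
|V_P| = √(V_Px² + V_Py²) = 9.4398 m/s.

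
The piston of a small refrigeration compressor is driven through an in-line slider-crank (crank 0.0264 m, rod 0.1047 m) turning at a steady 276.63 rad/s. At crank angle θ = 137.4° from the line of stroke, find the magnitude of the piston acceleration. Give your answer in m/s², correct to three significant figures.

1440

ω = 276.6 rad/s
x(θ) = r cosθ + √(L² − r² sin²θ); with ω constant, a = ω²·d²x/dθ².
d²x/dθ² = −r cosθ − r²(cos2θ)/√u − r⁴ sin²2θ/(4u^{3/2}),  u = L² − r² sin²θ = 0.0106428 m².
Substituting r = 0.0264 m, L = 0.1047 m, θ = 137.4°: d²x/dθ² = +0.018758 m.
a = ω²·d²x/dθ² = (276.6)²·(+0.018758) = +1435.4 m/s²;  |a| = 1435.4 m/s².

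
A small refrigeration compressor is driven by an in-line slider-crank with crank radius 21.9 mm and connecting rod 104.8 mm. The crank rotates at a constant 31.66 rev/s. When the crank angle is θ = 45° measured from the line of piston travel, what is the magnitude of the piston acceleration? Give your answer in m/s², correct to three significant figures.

615

ω = 2π·31.7 = 198.9 rad/s
x(θ) = r cosθ + √(L² − r² sin²θ); with ω constant, a = ω²·d²x/dθ².
d²x/dθ² = −r cosθ − r²(cos2θ)/√u − r⁴ sin²2θ/(4u^{3/2}),  u = L² − r² sin²θ = 0.0107432 m².
Substituting r = 0.0219 m, L = 0.1048 m, θ = 45°: d²x/dθ² = -0.015537 m.
a = ω²·d²x/dθ² = (198.9)²·(-0.015537) = -614.83 m/s²;  |a| = 614.83 m/s².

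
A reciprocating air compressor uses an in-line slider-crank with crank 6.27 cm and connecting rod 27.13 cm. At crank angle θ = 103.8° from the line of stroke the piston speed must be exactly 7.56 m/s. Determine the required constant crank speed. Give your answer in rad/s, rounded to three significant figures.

132

For an in-line slider-crank, |v_piston| = rω|sinθ|·[1 + r cosθ/√(L² − r² sin²θ)].
With r = 0.0627 m, L = 0.2713 m, θ = 103.8°: the bracketed kinematic factor |dx/dθ| = 0.057446 m.
ω = v/|dx/dθ| = 7.56/0.057446 = 131.6 rad/s.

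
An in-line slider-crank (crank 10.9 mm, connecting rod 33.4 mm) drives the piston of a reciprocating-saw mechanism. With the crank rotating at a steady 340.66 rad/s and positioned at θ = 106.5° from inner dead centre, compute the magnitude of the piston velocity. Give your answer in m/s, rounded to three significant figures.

ω = 340.7 rad/s
For an in-line slider-crank, x = r cosθ + √(L² − r² sin²θ), so v = −rω sinθ·[1 + r cosθ/√(L² − r² sin²θ)].
With r = 0.0109 m, L = 0.0334 m, θ = 106.5°: √(L² − r² sin²θ) = 0.031723 m.
v = −0.0109·340.7·0.95882·[1 + 0.0109·-0.28402/0.031723] = -3.2128 m/s.
|v| = 3.2128 m/s.

3.21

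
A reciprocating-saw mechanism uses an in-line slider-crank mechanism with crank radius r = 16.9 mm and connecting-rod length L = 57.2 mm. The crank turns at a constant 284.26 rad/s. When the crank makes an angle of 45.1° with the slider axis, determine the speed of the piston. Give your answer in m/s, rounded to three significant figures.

4.13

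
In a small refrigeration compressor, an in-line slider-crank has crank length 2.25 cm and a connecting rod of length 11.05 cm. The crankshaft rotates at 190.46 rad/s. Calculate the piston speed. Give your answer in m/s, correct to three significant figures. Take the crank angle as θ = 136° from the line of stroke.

ω = 190.5 rad/s
For an in-line slider-crank, x = r cosθ + √(L² − r² sin²θ), so v = −rω sinθ·[1 + r cosθ/√(L² − r² sin²θ)].
With r = 0.0225 m, L = 0.1105 m, θ = 136°: √(L² − r² sin²θ) = 0.10939 m.
v = −0.0225·190.5·0.69466·[1 + 0.0225·-0.71934/0.10939] = -2.5364 m/s.
|v| = 2.5364 m/s.

2.54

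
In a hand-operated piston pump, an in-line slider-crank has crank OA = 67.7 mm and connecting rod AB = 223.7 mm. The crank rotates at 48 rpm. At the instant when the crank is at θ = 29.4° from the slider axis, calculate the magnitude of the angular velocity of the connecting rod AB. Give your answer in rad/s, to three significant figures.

1.34

ω = 5.027 rad/s (converted from 48 rpm).
The rod makes angle φ with the slider axis where L sinφ = r sinθ; differentiating, L cosφ·φ̇ = r ω cosθ.
L cosφ = √(L² − r² sin²θ) = 0.22122 m.
|ω_rod| = r ω |cosθ| / √(L² − r² sin²θ) = 0.0677·5.027·0.87121/0.22122 = 1.3402 rad/s.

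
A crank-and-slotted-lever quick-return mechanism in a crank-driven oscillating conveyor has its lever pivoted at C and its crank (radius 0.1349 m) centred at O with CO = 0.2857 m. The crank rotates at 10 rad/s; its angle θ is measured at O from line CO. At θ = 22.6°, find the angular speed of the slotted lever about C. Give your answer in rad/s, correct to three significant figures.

3.15

ω = 10 rad/s
Crank pin A relative to C: A = (d + r cosθ, r sinθ); lever angle φ = atan2(r sinθ, d + r cosθ).
Differentiating tanφ: φ̇ = rω(d cosθ + r)/(d² + r² + 2dr cosθ).
d² + r² + 2dr cosθ = |CA|² = 0.170985 m²;  d cosθ + r = +0.39866 m.
|ω_lever| = |0.1349·10·+0.39866| / 0.170985 = 3.1453 rad/s.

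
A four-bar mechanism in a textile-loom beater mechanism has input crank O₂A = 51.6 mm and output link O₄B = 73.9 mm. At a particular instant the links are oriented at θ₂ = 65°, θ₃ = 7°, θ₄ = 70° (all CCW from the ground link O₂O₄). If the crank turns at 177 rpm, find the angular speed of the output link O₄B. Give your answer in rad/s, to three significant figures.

12.3

ω₂ = 18.54 rad/s (from 177 rpm).
Differentiating the loop-closure r₂e^{iθ₂}+r₃e^{iθ₃}=r₁+r₄e^{iθ₄} gives r₂ω₂e^{iθ₂}+r₃ω₃e^{iθ₃}=r₄ω₄e^{iθ₄}.
Eliminating the other unknown: ω₄ = r₂ω₂ sin(θ₂−θ₃) / [r₄ sin(θ₄−θ₃)].
Numerator sine = +0.84805; denominator sine = +0.89101.
Result = 0.0516·18.54·(+0.84805) / (0.0739·(+0.89101)) = +12.318 rad/s; magnitude 12.318 rad/s.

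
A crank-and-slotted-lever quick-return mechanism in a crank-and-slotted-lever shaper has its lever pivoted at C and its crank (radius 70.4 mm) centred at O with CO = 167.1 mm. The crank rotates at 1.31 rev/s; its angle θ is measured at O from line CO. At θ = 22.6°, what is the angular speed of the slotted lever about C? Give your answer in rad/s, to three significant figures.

2.38

ω = 8.231 rad/s (from 1.31 rev/s).
Crank pin A relative to C: A = (d + r cosθ, r sinθ); lever angle φ = atan2(r sinθ, d + r cosθ).
Differentiating tanφ: φ̇ = rω(d cosθ + r)/(d² + r² + 2dr cosθ).
d² + r² + 2dr cosθ = |CA|² = 0.0545996 m²;  d cosθ + r = +0.22467 m.
|ω_lever| = |0.0704·8.231·+0.22467| / 0.0545996 = 2.3844 rad/s.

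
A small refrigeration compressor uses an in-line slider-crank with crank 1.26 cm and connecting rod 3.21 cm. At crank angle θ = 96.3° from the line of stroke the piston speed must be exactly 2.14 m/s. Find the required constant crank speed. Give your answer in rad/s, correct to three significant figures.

179

For an in-line slider-crank, |v_piston| = rω|sinθ|·[1 + r cosθ/√(L² − r² sin²θ)].
With r = 0.0126 m, L = 0.0321 m, θ = 96.3°: the bracketed kinematic factor |dx/dθ| = 0.011938 m.
ω = v/|dx/dθ| = 2.14/0.011938 = 179.26 rad/s.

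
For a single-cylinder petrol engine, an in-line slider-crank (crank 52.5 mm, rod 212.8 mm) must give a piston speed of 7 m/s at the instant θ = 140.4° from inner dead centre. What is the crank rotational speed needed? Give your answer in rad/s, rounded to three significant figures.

259

For an in-line slider-crank, |v_piston| = rω|sinθ|·[1 + r cosθ/√(L² − r² sin²θ)].
With r = 0.0525 m, L = 0.2128 m, θ = 140.4°: the bracketed kinematic factor |dx/dθ| = 0.027023 m.
ω = v/|dx/dθ| = 7/0.027023 = 259.04 rad/s.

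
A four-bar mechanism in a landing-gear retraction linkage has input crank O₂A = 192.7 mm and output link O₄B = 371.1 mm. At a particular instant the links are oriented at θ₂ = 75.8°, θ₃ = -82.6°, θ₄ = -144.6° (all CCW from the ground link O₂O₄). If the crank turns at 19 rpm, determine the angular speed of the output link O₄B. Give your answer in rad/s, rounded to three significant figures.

ω₂ = 1.99 rad/s (from 19 rpm).
Differentiating the loop-closure r₂e^{iθ₂}+r₃e^{iθ₃}=r₁+r₄e^{iθ₄} gives r₂ω₂e^{iθ₂}+r₃ω₃e^{iθ₃}=r₄ω₄e^{iθ₄}.
Eliminating the other unknown: ω₄ = r₂ω₂ sin(θ₂−θ₃) / [r₄ sin(θ₄−θ₃)].
Numerator sine = +0.36812; denominator sine = -0.88295.
Result = 0.1927·1.99·(+0.36812) / (0.3711·(-0.88295)) = -0.43076 rad/s; magnitude 0.43076 rad/s.

0.431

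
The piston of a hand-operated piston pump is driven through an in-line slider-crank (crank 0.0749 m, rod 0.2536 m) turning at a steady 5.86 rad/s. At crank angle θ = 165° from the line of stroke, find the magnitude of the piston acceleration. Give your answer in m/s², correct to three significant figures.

ω = 5.86 rad/s
x(θ) = r cosθ + √(L² − r² sin²θ); with ω constant, a = ω²·d²x/dθ².
d²x/dθ² = −r cosθ − r²(cos2θ)/√u − r⁴ sin²2θ/(4u^{3/2}),  u = L² − r² sin²θ = 0.0639372 m².
Substituting r = 0.0749 m, L = 0.2536 m, θ = 165°: d²x/dθ² = +0.053012 m.
a = ω²·d²x/dθ² = (5.86)²·(+0.053012) = +1.8204 m/s²;  |a| = 1.8204 m/s².

1.82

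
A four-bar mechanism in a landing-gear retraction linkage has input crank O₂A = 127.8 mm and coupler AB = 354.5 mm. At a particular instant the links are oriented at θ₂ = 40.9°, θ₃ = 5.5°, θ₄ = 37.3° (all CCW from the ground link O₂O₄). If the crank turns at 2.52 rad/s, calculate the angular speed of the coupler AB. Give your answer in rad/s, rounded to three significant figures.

ω₂ = 2.52 rad/s
Differentiating the loop-closure r₂e^{iθ₂}+r₃e^{iθ₃}=r₁+r₄e^{iθ₄} gives r₂ω₂e^{iθ₂}+r₃ω₃e^{iθ₃}=r₄ω₄e^{iθ₄}.
Eliminating the other unknown: ω₃ = r₂ω₂ sin(θ₄−θ₂) / [r₃ sin(θ₃−θ₄)].
Numerator sine = -0.06279; denominator sine = -0.52696.
Result = 0.1278·2.52·(-0.06279) / (0.3545·(-0.52696)) = +0.10825 rad/s; magnitude 0.10825 rad/s.

0.108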